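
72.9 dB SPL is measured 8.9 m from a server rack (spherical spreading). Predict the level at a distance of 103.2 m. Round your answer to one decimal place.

51.6 dB SPL

For a point source, L₂ = L₁ − 20·log₁₀(r₂/r₁).
L₂ = 72.9 − 20·log₁₀(103.2/8.9) = 72.9 − 21.286 = 51.61 dB SPL.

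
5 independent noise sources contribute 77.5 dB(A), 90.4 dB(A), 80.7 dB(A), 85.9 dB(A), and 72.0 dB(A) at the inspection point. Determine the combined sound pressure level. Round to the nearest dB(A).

92 dB(A)

For uncorrelated sources the intensities add, so convert each level to linear form, sum, and take 10·log₁₀ of the total.
Σ 10^(L/10) = 10^(77.5/10) + 10^(90.4/10) + 10^(80.7/10) + 10^(85.9/10) + 10^(72.0/10) = 1.675e+09.
L_total = 10·log₁₀(1.675e+09) = 92.24 dB(A).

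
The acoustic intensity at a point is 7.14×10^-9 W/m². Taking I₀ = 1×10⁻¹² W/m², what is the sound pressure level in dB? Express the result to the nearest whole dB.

39 dB

I/I₀ = 7.14×10^-9/10⁻¹² = 7.14×10^3, and L = 10·log₁₀(I/I₀).
L = 10·(0.8537 + 3) = 38.54 dB.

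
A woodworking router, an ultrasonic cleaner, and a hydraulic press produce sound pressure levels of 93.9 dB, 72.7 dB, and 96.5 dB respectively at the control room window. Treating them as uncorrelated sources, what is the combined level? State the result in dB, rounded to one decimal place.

98.4 dB

For uncorrelated sources the intensities add, so convert each level to linear form, sum, and take 10·log₁₀ of the total.
Σ 10^(L/10) = 10^(93.9/10) + 10^(72.7/10) + 10^(96.5/10) = 6.940e+09.
L_total = 10·log₁₀(6.940e+09) = 98.41 dB.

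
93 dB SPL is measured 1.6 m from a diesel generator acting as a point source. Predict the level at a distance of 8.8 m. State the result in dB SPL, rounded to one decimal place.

For a point source, L₂ = L₁ − 20·log₁₀(r₂/r₁).
L₂ = 93 − 20·log₁₀(8.8/1.6) = 93 − 14.807 = 78.19 dB SPL.

78.2 dB SPL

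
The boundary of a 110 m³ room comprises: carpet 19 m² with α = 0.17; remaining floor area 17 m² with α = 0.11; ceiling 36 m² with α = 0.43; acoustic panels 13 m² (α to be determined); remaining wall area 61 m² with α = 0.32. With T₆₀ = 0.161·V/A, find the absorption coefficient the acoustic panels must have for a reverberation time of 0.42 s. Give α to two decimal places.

A = 0.161·V/T₆₀ = 0.161·110/0.42 = 42.17 m² sabins.
Absorption from the other surfaces = 19·0.17 + 17·0.11 + 36·0.43 + 61·0.32 = 40.10 m², so the acoustic panels must supply 2.07 m² over 13 m².
α = 2.07/13 = 0.159.

0.16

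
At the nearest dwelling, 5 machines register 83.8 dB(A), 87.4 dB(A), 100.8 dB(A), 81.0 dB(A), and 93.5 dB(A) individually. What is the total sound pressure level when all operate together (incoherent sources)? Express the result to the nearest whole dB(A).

102 dB(A)

Incoherent sources combine by intensity addition: L_total = 10·log₁₀(Σ 10^(L_i/10)).
Σ 10^(L/10) = 10^(83.8/10) + 10^(87.4/10) + 10^(100.8/10) + 10^(81.0/10) + 10^(93.5/10) = 1.518e+10.
L_total = 10·log₁₀(1.518e+10) = 101.81 dB(A).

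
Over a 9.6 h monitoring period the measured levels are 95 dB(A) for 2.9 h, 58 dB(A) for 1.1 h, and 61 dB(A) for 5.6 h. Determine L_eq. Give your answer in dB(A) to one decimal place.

L_eq = 10·log₁₀[(1/T)·Σ tᵢ·10^(Lᵢ/10)] with T = 9.6 h.
Σ tᵢ·10^(Lᵢ/10) = 2.9·10^(95/10) + 1.1·10^(58/10) + 5.6·10^(61/10) = 9.178e+09.
L_eq = 10·log₁₀(9.178e+09/9.6) = 89.80 dB(A).

89.8 dB(A)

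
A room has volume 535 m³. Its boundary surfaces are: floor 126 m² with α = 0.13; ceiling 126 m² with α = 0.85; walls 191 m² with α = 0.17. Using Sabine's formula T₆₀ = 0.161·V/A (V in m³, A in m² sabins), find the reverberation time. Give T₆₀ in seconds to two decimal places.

0.55 s

Summing Sᵢαᵢ: 126·0.13 + 126·0.85 + 191·0.17 = 155.95 m².
T₆₀ = 0.161 × 535 / 155.95 = 0.552 s.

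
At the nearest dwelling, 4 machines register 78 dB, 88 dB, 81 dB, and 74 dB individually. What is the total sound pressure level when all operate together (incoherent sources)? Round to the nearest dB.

For uncorrelated sources the intensities add, so convert each level to linear form, sum, and take 10·log₁₀ of the total.
Σ 10^(L/10) = 10^(78/10) + 10^(88/10) + 10^(81/10) + 10^(74/10) = 8.451e+08.
L_total = 10·log₁₀(8.451e+08) = 89.27 dB.

89 dB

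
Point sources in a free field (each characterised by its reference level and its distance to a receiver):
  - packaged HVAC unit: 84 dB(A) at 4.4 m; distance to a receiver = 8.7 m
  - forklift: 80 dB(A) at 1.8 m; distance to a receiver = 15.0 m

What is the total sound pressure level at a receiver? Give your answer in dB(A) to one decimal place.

Propagate each source to the receiver with L = L_ref − 20·log₁₀(r/r_ref), then add intensities.
packaged HVAC unit: 84 − 20·log₁₀(8.7/4.4) = 84 − 5.92 = 78.08 dB(A).
forklift: 80 − 20·log₁₀(15.0/1.8) = 80 − 18.42 = 61.58 dB(A).
Σ 10^(L/10) = 6.569e+07 → L_total = 10·log₁₀(6.569e+07) = 78.17 dB(A).

78.2 dB(A)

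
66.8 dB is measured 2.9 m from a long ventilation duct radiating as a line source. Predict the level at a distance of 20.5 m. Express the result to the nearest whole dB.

Cylindrical spreading from a line source gives a 10·log₁₀(r₂/r₁) drop.
L₂ = 66.8 − 10·log₁₀(20.5/2.9) = 66.8 − 8.494 = 58.31 dB.

58 dB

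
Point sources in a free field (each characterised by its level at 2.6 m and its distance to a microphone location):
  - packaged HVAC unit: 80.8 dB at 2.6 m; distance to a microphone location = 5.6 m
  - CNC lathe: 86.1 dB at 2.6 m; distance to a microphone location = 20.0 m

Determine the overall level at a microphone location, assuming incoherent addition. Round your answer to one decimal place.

First find each source's level at the receiver (point-source: −20·log₁₀(r/r_ref)), then combine on an intensity basis.
packaged HVAC unit: 80.8 − 20·log₁₀(5.6/2.6) = 80.8 − 6.66 = 74.14 dB.
CNC lathe: 86.1 − 20·log₁₀(20.0/2.6) = 86.1 − 17.72 = 68.38 dB.
Σ 10^(L/10) = 3.280e+07 → L_total = 10·log₁₀(3.280e+07) = 75.16 dB.

75.2 dB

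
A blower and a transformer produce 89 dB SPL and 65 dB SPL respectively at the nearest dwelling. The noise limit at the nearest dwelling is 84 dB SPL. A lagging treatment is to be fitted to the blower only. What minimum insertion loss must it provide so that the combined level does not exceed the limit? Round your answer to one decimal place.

5.1 dB

Fixed contribution from the other source: Σ 10^(L/10) = 10^(65/10) = 3.162e+06 (65.00 dB SPL).
To meet 84 dB SPL overall, the treated blower may contribute at most 10^(84/10) − 3.162e+06 = 2.480e+08, i.e. 83.94 dB SPL.
Required insertion loss = 89 − 83.94 = 5.06 dB.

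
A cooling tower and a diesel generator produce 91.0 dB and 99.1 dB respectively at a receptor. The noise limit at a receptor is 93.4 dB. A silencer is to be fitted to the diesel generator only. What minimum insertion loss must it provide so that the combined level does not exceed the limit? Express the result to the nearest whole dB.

Fixed contribution from the other source: Σ 10^(L/10) = 10^(91.0/10) = 1.259e+09 (91.00 dB).
To meet 93.4 dB overall, the treated diesel generator may contribute at most 10^(93.4/10) − 1.259e+09 = 9.288e+08, i.e. 89.68 dB.
So the diesel generator must be reduced from 99.1 to 89.68 dB: IL = 9.42 dB.

9 dB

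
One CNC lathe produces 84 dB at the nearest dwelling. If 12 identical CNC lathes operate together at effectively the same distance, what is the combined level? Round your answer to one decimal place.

N identical incoherent sources raise the level by 10·log₁₀ N.
L_total = 84 + 10·log₁₀(12) = 84 + 10.792 = 94.79 dB.

94.8 dB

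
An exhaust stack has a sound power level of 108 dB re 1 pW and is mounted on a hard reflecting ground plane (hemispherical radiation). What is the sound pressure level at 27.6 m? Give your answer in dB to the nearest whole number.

71 dB

The power spreads over a hemisphere of area 2π·r², so L_p = L_w − 10·log₁₀(2π·r²).
2π·r² = 4786 m², 10·log₁₀ of that is 36.800 dB.
L_p = 108 − 36.800 = 71.20 dB.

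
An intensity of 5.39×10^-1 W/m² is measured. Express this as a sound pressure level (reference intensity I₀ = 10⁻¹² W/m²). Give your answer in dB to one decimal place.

117.3 dB

L = 10·log₁₀(I/I₀) = 10·log₁₀(5.39×10^-1/10⁻¹²) = 10·log₁₀(5.39×10^11).
L = 10·(0.7316 + 11) = 117.32 dB.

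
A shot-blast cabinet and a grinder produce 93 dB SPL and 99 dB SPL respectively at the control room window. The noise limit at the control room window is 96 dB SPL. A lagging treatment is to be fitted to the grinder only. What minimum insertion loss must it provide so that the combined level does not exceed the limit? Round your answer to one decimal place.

6.0 dB

The untreated sources together contribute 10^(93/10) = 1.995e+09, i.e. 93.00 dB SPL.
The limit corresponds to 10^(96/10) = 3.981e+09; subtracting the fixed part leaves 1.986e+09 for the grinder, i.e. 92.98 dB SPL.
Required insertion loss = 99 − 92.98 = 6.02 dB.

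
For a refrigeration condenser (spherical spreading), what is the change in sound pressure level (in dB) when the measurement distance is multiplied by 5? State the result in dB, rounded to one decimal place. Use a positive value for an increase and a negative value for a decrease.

A point source loses 6 dB per doubling of distance; generally ΔL = −20·log₁₀(r₂/r₁).
ΔL = −20·log₁₀(5) = -13.98 dB.

-14.0 dB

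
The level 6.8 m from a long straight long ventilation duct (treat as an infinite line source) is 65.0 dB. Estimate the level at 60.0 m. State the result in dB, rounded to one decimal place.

55.5 dB

For a line source, L₂ = L₁ − 10·log₁₀(r₂/r₁).
L₂ = 65.0 − 10·log₁₀(60.0/6.8) = 65.0 − 9.456 = 55.54 dB.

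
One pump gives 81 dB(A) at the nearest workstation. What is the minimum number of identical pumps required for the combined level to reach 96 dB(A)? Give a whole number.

The shortfall is 96 − 81 = 15.0 dB, and N units add 10·log₁₀ N, so need 10·log₁₀ N ≥ 15.0.
N ≥ 10^(15.0/10) = 31.623, so N = 32.

32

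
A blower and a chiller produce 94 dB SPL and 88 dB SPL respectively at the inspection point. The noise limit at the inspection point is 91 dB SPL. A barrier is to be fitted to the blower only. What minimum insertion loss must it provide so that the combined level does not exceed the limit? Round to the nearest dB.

6 dB

The untreated sources together contribute 10^(88/10) = 6.310e+08, i.e. 88.00 dB SPL.
The limit corresponds to 10^(91/10) = 1.259e+09; subtracting the fixed part leaves 6.280e+08 for the blower, i.e. 87.98 dB SPL.
So the blower must be reduced from 94 to 87.98 dB SPL: IL = 6.02 dB.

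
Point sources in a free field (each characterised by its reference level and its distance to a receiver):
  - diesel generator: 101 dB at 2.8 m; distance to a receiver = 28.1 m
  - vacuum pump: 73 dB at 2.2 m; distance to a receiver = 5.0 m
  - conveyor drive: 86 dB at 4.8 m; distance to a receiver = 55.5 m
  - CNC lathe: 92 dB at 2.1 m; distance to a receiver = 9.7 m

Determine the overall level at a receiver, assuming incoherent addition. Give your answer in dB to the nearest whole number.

83 dB

First find each source's level at the receiver (point-source: −20·log₁₀(r/r_ref)), then combine on an intensity basis.
diesel generator: 101 − 20·log₁₀(28.1/2.8) = 101 − 20.03 = 80.97 dB.
vacuum pump: 73 − 20·log₁₀(5.0/2.2) = 73 − 7.13 = 65.87 dB.
conveyor drive: 86 − 20·log₁₀(55.5/4.8) = 86 − 21.26 = 64.74 dB.
CNC lathe: 92 − 20·log₁₀(9.7/2.1) = 92 − 13.29 = 78.71 dB.
Σ 10^(L/10) = 2.061e+08 → L_total = 10·log₁₀(2.061e+08) = 83.14 dB.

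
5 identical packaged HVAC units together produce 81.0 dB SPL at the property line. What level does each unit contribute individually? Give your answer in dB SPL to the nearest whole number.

74 dB SPL

For N identical incoherent sources L_total = L₁ + 10·log₁₀ N, so L₁ = 81.0 − 10·log₁₀(5) = 81.0 − 6.990.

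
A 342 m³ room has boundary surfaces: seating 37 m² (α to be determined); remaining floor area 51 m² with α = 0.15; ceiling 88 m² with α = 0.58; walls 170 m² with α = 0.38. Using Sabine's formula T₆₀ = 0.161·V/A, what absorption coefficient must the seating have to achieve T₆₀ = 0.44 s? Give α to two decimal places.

0.05

From T₆₀ = 0.161·V/A, the target T₆₀ = 0.44 s needs A = 0.161·342/0.44 = 125.14 m².
Absorption from the other surfaces = 51·0.15 + 88·0.58 + 170·0.38 = 123.29 m², so the seating must supply 1.85 m² over 37 m².
α = 1.85/37 = 0.050.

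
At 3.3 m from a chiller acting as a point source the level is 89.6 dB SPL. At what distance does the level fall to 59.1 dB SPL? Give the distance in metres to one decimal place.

The 30.5 dB drop corresponds to a distance ratio of 10^(30.5/20) for a point source.
r₂ = 3.3·10^((89.6−59.1)/20) = 3.3·10^(30.5/20) = 110.54 m.

110.5 m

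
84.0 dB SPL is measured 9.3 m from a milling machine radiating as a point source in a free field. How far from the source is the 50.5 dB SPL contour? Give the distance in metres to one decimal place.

The 33.5 dB drop corresponds to a distance ratio of 10^(33.5/20) for a point source.
r₂ = 9.3·10^((84.0−50.5)/20) = 9.3·10^(33.5/20) = 440.03 m.

440.0 m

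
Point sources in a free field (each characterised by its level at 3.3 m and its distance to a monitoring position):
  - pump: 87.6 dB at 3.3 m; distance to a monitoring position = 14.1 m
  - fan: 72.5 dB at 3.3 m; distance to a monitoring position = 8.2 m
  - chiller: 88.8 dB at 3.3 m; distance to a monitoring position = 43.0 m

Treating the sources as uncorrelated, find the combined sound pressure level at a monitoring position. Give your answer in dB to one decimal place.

75.9 dB

First find each source's level at the receiver (point-source: −20·log₁₀(r/r_ref)), then combine on an intensity basis.
pump: 87.6 − 20·log₁₀(14.1/3.3) = 87.6 − 12.61 = 74.99 dB.
fan: 72.5 − 20·log₁₀(8.2/3.3) = 72.5 − 7.91 = 64.59 dB.
chiller: 88.8 − 20·log₁₀(43.0/3.3) = 88.8 − 22.30 = 66.50 dB.
Σ 10^(L/10) = 3.887e+07 → L_total = 10·log₁₀(3.887e+07) = 75.90 dB.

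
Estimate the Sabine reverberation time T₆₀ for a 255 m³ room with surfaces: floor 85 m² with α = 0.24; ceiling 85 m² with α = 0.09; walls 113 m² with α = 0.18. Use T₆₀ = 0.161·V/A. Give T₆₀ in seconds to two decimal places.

Summing Sᵢαᵢ: 85·0.24 + 85·0.09 + 113·0.18 = 48.39 m².
T₆₀ = 0.161 × 255 / 48.39 = 0.848 s.

0.85 s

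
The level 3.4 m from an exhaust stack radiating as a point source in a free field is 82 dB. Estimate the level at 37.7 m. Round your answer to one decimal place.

61.1 dB

For a point source, L₂ = L₁ − 20·log₁₀(r₂/r₁).
L₂ = 82 − 20·log₁₀(37.7/3.4) = 82 − 20.897 = 61.10 dB.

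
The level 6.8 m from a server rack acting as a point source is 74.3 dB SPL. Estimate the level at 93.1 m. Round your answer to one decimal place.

51.6 dB SPL

Point-source attenuation: ΔL = 20·log₁₀(r₂/r₁) = 20·log₁₀(93.1/6.8) = 22.729 dB.
L₂ = 74.3 − 20·log₁₀(93.1/6.8) = 74.3 − 22.729 = 51.57 dB SPL.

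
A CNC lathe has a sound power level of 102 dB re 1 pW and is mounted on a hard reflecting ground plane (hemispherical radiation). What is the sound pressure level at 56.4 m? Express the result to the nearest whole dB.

59 dB

The power spreads over a hemisphere of area 2π·r², so L_p = L_w − 10·log₁₀(2π·r²).
2π·r² = 1.999e+04 m², 10·log₁₀ of that is 43.007 dB.
L_p = 102 − 43.007 = 58.99 dB.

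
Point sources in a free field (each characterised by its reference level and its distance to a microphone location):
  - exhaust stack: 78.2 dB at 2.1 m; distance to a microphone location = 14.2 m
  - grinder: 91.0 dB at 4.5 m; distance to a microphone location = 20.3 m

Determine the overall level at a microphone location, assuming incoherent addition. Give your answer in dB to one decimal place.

Apply inverse-square spreading to bring every level to the receiver, then sum 10^(L/10).
exhaust stack: 78.2 − 20·log₁₀(14.2/2.1) = 78.2 − 16.60 = 61.60 dB.
grinder: 91.0 − 20·log₁₀(20.3/4.5) = 91.0 − 13.09 = 77.91 dB.
Σ 10^(L/10) = 6.331e+07 → L_total = 10·log₁₀(6.331e+07) = 78.01 dB.

78.0 dB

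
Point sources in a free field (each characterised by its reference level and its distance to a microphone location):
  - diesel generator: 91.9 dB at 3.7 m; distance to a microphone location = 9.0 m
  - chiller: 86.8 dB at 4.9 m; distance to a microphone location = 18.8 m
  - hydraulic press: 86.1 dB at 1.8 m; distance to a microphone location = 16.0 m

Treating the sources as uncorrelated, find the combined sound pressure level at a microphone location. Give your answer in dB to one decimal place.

84.8 dB

Propagate each source to the receiver with L = L_ref − 20·log₁₀(r/r_ref), then add intensities.
diesel generator: 91.9 − 20·log₁₀(9.0/3.7) = 91.9 − 7.72 = 84.18 dB.
chiller: 86.8 − 20·log₁₀(18.8/4.9) = 86.8 − 11.68 = 75.12 dB.
hydraulic press: 86.1 − 20·log₁₀(16.0/1.8) = 86.1 − 18.98 = 67.12 dB.
Σ 10^(L/10) = 2.994e+08 → L_total = 10·log₁₀(2.994e+08) = 84.76 dB.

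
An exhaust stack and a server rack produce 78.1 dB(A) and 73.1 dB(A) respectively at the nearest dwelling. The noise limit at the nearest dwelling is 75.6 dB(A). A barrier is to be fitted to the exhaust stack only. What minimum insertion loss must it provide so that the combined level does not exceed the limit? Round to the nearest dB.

6 dB

The untreated sources together contribute 10^(73.1/10) = 2.042e+07, i.e. 73.10 dB(A).
The limit corresponds to 10^(75.6/10) = 3.631e+07; subtracting the fixed part leaves 1.589e+07 for the exhaust stack, i.e. 72.01 dB(A).
Required insertion loss = 78.1 − 72.01 = 6.09 dB.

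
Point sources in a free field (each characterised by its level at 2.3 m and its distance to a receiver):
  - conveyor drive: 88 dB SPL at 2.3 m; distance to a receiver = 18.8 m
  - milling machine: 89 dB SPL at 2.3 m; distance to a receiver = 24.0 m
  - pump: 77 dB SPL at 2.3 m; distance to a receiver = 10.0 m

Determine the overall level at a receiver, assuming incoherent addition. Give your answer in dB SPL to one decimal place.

72.9 dB SPL

First find each source's level at the receiver (point-source: −20·log₁₀(r/r_ref)), then combine on an intensity basis.
conveyor drive: 88 − 20·log₁₀(18.8/2.3) = 88 − 18.25 = 69.75 dB SPL.
milling machine: 89 − 20·log₁₀(24.0/2.3) = 89 − 20.37 = 68.63 dB SPL.
pump: 77 − 20·log₁₀(10.0/2.3) = 77 − 12.77 = 64.23 dB SPL.
Σ 10^(L/10) = 1.939e+07 → L_total = 10·log₁₀(1.939e+07) = 72.88 dB SPL.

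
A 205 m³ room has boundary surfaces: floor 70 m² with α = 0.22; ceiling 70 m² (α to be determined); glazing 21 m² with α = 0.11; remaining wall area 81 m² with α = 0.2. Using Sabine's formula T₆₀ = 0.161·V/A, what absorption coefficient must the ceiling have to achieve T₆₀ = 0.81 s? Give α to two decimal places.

0.10

From T₆₀ = 0.161·V/A, the target T₆₀ = 0.81 s needs A = 0.161·205/0.81 = 40.75 m².
Absorption from the other surfaces = 70·0.22 + 21·0.11 + 81·0.2 = 33.91 m², so the ceiling must supply 6.84 m² over 70 m².
α = 6.84/70 = 0.098.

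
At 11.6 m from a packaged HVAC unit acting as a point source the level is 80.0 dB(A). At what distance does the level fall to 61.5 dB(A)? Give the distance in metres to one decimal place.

For a point source L₁ − L₂ = 20·log₁₀(r₂/r₁), so r₂ = r₁·10^((L₁−L₂)/20).
r₂ = 11.6·10^((80.0−61.5)/20) = 11.6·10^(18.5/20) = 97.60 m.

97.6 m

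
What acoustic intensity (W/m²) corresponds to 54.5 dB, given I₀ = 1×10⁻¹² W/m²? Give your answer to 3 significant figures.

2.82e-07 W/m²

L = 10·log₁₀(I/I₀) ⇒ I = I₀·10^(L/10) = 10⁻¹² × 10^5.45.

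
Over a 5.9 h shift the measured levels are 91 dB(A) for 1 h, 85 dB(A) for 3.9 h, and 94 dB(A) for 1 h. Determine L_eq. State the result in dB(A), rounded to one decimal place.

Weight each interval's intensity by its duration and average over T = 5.9 h:
Σ tᵢ·10^(Lᵢ/10) = 1·10^(91/10) + 3.9·10^(85/10) + 1·10^(94/10) = 5.004e+09.
L_eq = 10·log₁₀(5.004e+09/5.9) = 89.28 dB(A).

89.3 dB(A)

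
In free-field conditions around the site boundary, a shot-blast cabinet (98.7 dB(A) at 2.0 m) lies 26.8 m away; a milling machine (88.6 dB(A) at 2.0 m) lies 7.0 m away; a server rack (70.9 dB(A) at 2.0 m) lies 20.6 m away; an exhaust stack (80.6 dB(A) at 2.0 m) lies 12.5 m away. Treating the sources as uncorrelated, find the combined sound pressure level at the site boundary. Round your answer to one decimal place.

First find each source's level at the receiver (point-source: −20·log₁₀(r/r_ref)), then combine on an intensity basis.
shot-blast cabinet: 98.7 − 20·log₁₀(26.8/2.0) = 98.7 − 22.54 = 76.16 dB(A).
milling machine: 88.6 − 20·log₁₀(7.0/2.0) = 88.6 − 10.88 = 77.72 dB(A).
server rack: 70.9 − 20·log₁₀(20.6/2.0) = 70.9 − 20.26 = 50.64 dB(A).
exhaust stack: 80.6 − 20·log₁₀(12.5/2.0) = 80.6 − 15.92 = 64.68 dB(A).
Σ 10^(L/10) = 1.035e+08 → L_total = 10·log₁₀(1.035e+08) = 80.15 dB(A).

80.1 dB(A)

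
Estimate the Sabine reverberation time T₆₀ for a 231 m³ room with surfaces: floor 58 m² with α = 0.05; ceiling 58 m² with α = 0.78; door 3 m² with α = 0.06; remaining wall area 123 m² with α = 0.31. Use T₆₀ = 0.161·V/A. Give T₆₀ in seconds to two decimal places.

Total absorption A = 58·0.05 + 58·0.78 + 3·0.06 + 123·0.31 = 86.45 m² sabins.
T₆₀ = 0.161 × 231 / 86.45 = 0.430 s.

0.43 s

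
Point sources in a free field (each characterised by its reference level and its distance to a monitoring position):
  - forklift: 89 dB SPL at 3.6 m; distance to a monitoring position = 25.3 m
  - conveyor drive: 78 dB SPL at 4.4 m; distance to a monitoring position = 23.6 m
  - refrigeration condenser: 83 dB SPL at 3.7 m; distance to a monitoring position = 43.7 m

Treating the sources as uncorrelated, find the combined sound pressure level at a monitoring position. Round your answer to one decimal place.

Propagate each source to the receiver with L = L_ref − 20·log₁₀(r/r_ref), then add intensities.
forklift: 89 − 20·log₁₀(25.3/3.6) = 89 − 16.94 = 72.06 dB SPL.
conveyor drive: 78 − 20·log₁₀(23.6/4.4) = 78 − 14.59 = 63.41 dB SPL.
refrigeration condenser: 83 − 20·log₁₀(43.7/3.7) = 83 − 21.45 = 61.55 dB SPL.
Σ 10^(L/10) = 1.971e+07 → L_total = 10·log₁₀(1.971e+07) = 72.95 dB SPL.

72.9 dB SPL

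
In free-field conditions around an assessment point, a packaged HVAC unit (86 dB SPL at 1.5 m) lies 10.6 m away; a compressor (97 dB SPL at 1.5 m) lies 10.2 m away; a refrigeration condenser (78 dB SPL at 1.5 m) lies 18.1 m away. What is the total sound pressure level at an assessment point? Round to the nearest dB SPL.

First find each source's level at the receiver (point-source: −20·log₁₀(r/r_ref)), then combine on an intensity basis.
packaged HVAC unit: 86 − 20·log₁₀(10.6/1.5) = 86 − 16.98 = 69.02 dB SPL.
compressor: 97 − 20·log₁₀(10.2/1.5) = 97 − 16.65 = 80.35 dB SPL.
refrigeration condenser: 78 − 20·log₁₀(18.1/1.5) = 78 − 21.63 = 56.37 dB SPL.
Σ 10^(L/10) = 1.168e+08 → L_total = 10·log₁₀(1.168e+08) = 80.67 dB SPL.

81 dB SPL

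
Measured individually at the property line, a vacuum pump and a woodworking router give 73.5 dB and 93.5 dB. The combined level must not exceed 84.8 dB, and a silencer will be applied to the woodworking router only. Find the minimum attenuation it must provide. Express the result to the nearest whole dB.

Everything except the woodworking router sums to 10^(73.5/10) = 2.239e+07 in linear terms, 73.50 dB.
The limit corresponds to 10^(84.8/10) = 3.020e+08; subtracting the fixed part leaves 2.796e+08 for the woodworking router, i.e. 84.47 dB.
So the woodworking router must be reduced from 93.5 to 84.47 dB: IL = 9.03 dB.

9 dB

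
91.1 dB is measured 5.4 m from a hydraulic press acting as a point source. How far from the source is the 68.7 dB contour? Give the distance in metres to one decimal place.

The 22.4 dB drop corresponds to a distance ratio of 10^(22.4/20) for a point source.
r₂ = 5.4·10^((91.1−68.7)/20) = 5.4·10^(22.4/20) = 71.19 m.

71.2 m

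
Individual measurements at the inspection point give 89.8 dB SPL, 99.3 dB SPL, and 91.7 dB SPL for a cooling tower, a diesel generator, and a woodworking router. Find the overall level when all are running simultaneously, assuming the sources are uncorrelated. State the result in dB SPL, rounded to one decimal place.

For uncorrelated sources the intensities add, so convert each level to linear form, sum, and take 10·log₁₀ of the total.
Σ 10^(L/10) = 10^(89.8/10) + 10^(99.3/10) + 10^(91.7/10) = 1.095e+10.
L_total = 10·log₁₀(1.095e+10) = 100.39 dB SPL.

100.4 dB SPL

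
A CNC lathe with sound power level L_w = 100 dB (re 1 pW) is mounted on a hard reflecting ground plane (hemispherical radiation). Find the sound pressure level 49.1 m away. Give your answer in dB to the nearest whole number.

Free-field hemispherical radiation: L_p = L_w − 10·log₁₀(2π·r²), r = 49.1 m.
2π·r² = 1.515e+04 m², 10·log₁₀ of that is 41.803 dB.
L_p = 100 − 41.803 = 58.20 dB.

58 dB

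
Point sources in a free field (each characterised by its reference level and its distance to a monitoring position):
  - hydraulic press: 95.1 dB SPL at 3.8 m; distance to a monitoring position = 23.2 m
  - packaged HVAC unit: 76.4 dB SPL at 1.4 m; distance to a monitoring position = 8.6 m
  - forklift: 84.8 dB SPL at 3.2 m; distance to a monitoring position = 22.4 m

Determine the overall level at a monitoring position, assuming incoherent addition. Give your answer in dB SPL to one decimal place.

Apply inverse-square spreading to bring every level to the receiver, then sum 10^(L/10).
hydraulic press: 95.1 − 20·log₁₀(23.2/3.8) = 95.1 − 15.71 = 79.39 dB SPL.
packaged HVAC unit: 76.4 − 20·log₁₀(8.6/1.4) = 76.4 − 15.77 = 60.63 dB SPL.
forklift: 84.8 − 20·log₁₀(22.4/3.2) = 84.8 − 16.90 = 67.90 dB SPL.
Σ 10^(L/10) = 9.413e+07 → L_total = 10·log₁₀(9.413e+07) = 79.74 dB SPL.

79.7 dB SPL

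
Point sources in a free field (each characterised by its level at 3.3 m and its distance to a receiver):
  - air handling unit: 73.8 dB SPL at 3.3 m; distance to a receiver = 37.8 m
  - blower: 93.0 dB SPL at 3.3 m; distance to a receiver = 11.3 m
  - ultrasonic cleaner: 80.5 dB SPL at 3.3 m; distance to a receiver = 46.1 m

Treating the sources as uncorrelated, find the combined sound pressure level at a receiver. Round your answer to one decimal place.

82.3 dB SPL

Propagate each source to the receiver with L = L_ref − 20·log₁₀(r/r_ref), then add intensities.
air handling unit: 73.8 − 20·log₁₀(37.8/3.3) = 73.8 − 21.18 = 52.62 dB SPL.
blower: 93.0 − 20·log₁₀(11.3/3.3) = 93.0 − 10.69 = 82.31 dB SPL.
ultrasonic cleaner: 80.5 − 20·log₁₀(46.1/3.3) = 80.5 − 22.90 = 57.60 dB SPL.
Σ 10^(L/10) = 1.709e+08 → L_total = 10·log₁₀(1.709e+08) = 82.33 dB SPL.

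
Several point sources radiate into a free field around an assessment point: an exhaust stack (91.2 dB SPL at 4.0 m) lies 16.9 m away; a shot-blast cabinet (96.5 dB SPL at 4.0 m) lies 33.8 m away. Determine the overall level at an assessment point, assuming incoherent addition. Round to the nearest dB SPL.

Propagate each source to the receiver with L = L_ref − 20·log₁₀(r/r_ref), then add intensities.
exhaust stack: 91.2 − 20·log₁₀(16.9/4.0) = 91.2 − 12.52 = 78.68 dB SPL.
shot-blast cabinet: 96.5 − 20·log₁₀(33.8/4.0) = 96.5 − 18.54 = 77.96 dB SPL.
Σ 10^(L/10) = 1.364e+08 → L_total = 10·log₁₀(1.364e+08) = 81.35 dB SPL.

81 dB SPL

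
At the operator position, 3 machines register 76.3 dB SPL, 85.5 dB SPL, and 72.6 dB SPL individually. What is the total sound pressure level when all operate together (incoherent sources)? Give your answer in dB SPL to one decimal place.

Incoherent sources combine by intensity addition: L_total = 10·log₁₀(Σ 10^(L_i/10)).
Σ 10^(L/10) = 10^(76.3/10) + 10^(85.5/10) + 10^(72.6/10) = 4.157e+08.
L_total = 10·log₁₀(4.157e+08) = 86.19 dB SPL.

86.2 dB SPL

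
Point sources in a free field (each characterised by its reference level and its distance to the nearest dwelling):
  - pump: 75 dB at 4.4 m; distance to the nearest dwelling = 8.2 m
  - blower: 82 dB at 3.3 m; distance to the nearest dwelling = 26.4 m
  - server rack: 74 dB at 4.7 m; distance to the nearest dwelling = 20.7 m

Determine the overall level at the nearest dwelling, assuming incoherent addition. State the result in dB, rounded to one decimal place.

Apply inverse-square spreading to bring every level to the receiver, then sum 10^(L/10).
pump: 75 − 20·log₁₀(8.2/4.4) = 75 − 5.41 = 69.59 dB.
blower: 82 − 20·log₁₀(26.4/3.3) = 82 − 18.06 = 63.94 dB.
server rack: 74 − 20·log₁₀(20.7/4.7) = 74 − 12.88 = 61.12 dB.
Σ 10^(L/10) = 1.288e+07 → L_total = 10·log₁₀(1.288e+07) = 71.10 dB.

71.1 dB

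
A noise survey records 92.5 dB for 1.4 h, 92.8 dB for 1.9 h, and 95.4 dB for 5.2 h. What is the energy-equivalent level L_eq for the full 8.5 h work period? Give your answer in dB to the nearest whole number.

95 dB

Weight each interval's intensity by its duration and average over T = 8.5 h:
Σ tᵢ·10^(Lᵢ/10) = 1.4·10^(92.5/10) + 1.9·10^(92.8/10) + 5.2·10^(95.4/10) = 2.414e+10.
L_eq = 10·log₁₀(2.414e+10/8.5) = 94.53 dB.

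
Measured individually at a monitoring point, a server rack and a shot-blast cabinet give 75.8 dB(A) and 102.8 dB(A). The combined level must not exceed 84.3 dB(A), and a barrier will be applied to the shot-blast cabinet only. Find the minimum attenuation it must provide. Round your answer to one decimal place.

Fixed contribution from the other source: Σ 10^(L/10) = 10^(75.8/10) = 3.802e+07 (75.80 dB(A)).
The limit corresponds to 10^(84.3/10) = 2.692e+08; subtracting the fixed part leaves 2.311e+08 for the shot-blast cabinet, i.e. 83.64 dB(A).
Required insertion loss = 102.8 − 83.64 = 19.16 dB.

19.2 dB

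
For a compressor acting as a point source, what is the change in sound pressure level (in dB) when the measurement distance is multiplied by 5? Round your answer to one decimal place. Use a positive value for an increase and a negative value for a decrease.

-14.0 dB

Point-source spreading: ΔL = −20·log₁₀(r₂/r₁).
ΔL = −20·log₁₀(5) = -13.98 dB.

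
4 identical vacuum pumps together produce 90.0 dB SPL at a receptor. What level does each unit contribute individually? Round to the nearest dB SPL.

84 dB SPL

For N identical incoherent sources L_total = L₁ + 10·log₁₀ N, so L₁ = 90.0 − 10·log₁₀(4) = 90.0 − 6.021.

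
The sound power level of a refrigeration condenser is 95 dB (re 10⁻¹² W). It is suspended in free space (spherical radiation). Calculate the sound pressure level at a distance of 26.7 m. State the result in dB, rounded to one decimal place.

The power spreads over a sphere of area 4π·r², so L_p = L_w − 10·log₁₀(4π·r²).
4π·r² = 8958 m², 10·log₁₀ of that is 39.522 dB.
L_p = 95 − 39.522 = 55.48 dB.

55.5 dB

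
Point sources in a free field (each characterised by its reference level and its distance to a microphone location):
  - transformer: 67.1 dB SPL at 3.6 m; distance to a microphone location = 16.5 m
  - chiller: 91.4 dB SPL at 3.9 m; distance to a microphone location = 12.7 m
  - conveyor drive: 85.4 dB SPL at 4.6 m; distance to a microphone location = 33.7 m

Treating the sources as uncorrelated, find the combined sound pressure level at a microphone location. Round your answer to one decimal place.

First find each source's level at the receiver (point-source: −20·log₁₀(r/r_ref)), then combine on an intensity basis.
transformer: 67.1 − 20·log₁₀(16.5/3.6) = 67.1 − 13.22 = 53.88 dB SPL.
chiller: 91.4 − 20·log₁₀(12.7/3.9) = 91.4 − 10.25 = 81.15 dB SPL.
conveyor drive: 85.4 − 20·log₁₀(33.7/4.6) = 85.4 − 17.30 = 68.10 dB SPL.
Σ 10^(L/10) = 1.369e+08 → L_total = 10·log₁₀(1.369e+08) = 81.36 dB SPL.

81.4 dB SPL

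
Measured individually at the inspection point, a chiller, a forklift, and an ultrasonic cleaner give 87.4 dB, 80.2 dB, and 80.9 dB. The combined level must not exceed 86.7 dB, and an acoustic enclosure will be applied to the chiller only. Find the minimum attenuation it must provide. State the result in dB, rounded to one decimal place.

The untreated sources together contribute 10^(80.2/10) + 10^(80.9/10) = 2.277e+08, i.e. 83.57 dB.
The limit corresponds to 10^(86.7/10) = 4.677e+08; subtracting the fixed part leaves 2.400e+08 for the chiller, i.e. 83.80 dB.
Required insertion loss = 87.4 − 83.80 = 3.60 dB.

3.6 dB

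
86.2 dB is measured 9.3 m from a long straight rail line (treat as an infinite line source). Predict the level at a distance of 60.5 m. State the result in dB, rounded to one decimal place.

78.1 dB

Line-source attenuation: ΔL = 10·log₁₀(r₂/r₁) = 10·log₁₀(60.5/9.3) = 8.133 dB.
L₂ = 86.2 − 10·log₁₀(60.5/9.3) = 86.2 − 8.133 = 78.07 dB.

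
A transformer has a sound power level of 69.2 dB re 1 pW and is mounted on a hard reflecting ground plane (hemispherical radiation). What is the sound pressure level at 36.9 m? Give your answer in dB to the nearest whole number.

30 dB

The power spreads over a hemisphere of area 2π·r², so L_p = L_w − 10·log₁₀(2π·r²).
2π·r² = 8555 m², 10·log₁₀ of that is 39.322 dB.
L_p = 69.2 − 39.322 = 29.88 dB.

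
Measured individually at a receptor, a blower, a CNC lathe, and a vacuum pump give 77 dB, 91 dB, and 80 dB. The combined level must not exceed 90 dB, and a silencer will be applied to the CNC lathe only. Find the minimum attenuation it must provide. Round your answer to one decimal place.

Everything except the CNC lathe sums to 10^(77/10) + 10^(80/10) = 1.501e+08 in linear terms, 81.76 dB.
To meet 90 dB overall, the treated CNC lathe may contribute at most 10^(90/10) − 1.501e+08 = 8.499e+08, i.e. 89.29 dB.
So the CNC lathe must be reduced from 91 to 89.29 dB: IL = 1.71 dB.

1.7 dB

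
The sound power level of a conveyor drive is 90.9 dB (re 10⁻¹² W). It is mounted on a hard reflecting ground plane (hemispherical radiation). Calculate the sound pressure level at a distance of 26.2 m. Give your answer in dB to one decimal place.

54.6 dB

The power spreads over a hemisphere of area 2π·r², so L_p = L_w − 10·log₁₀(2π·r²).
2π·r² = 4313 m², 10·log₁₀ of that is 36.348 dB.
L_p = 90.9 − 36.348 = 54.55 dB.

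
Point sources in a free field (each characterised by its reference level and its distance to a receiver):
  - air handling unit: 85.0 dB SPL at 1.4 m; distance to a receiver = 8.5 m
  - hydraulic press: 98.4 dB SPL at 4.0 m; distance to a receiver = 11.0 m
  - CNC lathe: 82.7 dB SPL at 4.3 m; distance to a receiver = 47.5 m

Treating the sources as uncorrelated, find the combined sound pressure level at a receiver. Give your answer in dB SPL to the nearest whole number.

90 dB SPL

Apply inverse-square spreading to bring every level to the receiver, then sum 10^(L/10).
air handling unit: 85.0 − 20·log₁₀(8.5/1.4) = 85.0 − 15.67 = 69.33 dB SPL.
hydraulic press: 98.4 − 20·log₁₀(11.0/4.0) = 98.4 − 8.79 = 89.61 dB SPL.
CNC lathe: 82.7 − 20·log₁₀(47.5/4.3) = 82.7 − 20.86 = 61.84 dB SPL.
Σ 10^(L/10) = 9.249e+08 → L_total = 10·log₁₀(9.249e+08) = 89.66 dB SPL.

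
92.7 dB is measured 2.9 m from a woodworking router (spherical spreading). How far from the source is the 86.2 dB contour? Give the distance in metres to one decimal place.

For a point source L₁ − L₂ = 20·log₁₀(r₂/r₁), so r₂ = r₁·10^((L₁−L₂)/20).
r₂ = 2.9·10^((92.7−86.2)/20) = 2.9·10^(6.5/20) = 6.13 m.

6.1 m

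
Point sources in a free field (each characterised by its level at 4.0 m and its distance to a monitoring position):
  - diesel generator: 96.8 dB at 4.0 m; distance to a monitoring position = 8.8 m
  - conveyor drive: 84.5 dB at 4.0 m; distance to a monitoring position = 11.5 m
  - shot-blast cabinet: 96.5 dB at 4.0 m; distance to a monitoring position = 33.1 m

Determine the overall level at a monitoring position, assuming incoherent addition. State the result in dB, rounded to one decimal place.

First find each source's level at the receiver (point-source: −20·log₁₀(r/r_ref)), then combine on an intensity basis.
diesel generator: 96.8 − 20·log₁₀(8.8/4.0) = 96.8 − 6.85 = 89.95 dB.
conveyor drive: 84.5 − 20·log₁₀(11.5/4.0) = 84.5 − 9.17 = 75.33 dB.
shot-blast cabinet: 96.5 − 20·log₁₀(33.1/4.0) = 96.5 − 18.36 = 78.14 dB.
Σ 10^(L/10) = 1.088e+09 → L_total = 10·log₁₀(1.088e+09) = 90.37 dB.

90.4 dB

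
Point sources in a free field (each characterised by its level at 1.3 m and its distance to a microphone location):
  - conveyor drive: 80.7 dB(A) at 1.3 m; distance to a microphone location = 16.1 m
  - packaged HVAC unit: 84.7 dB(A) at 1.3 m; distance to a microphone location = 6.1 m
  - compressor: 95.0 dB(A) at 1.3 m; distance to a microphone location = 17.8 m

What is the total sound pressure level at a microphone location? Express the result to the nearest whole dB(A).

Apply inverse-square spreading to bring every level to the receiver, then sum 10^(L/10).
conveyor drive: 80.7 − 20·log₁₀(16.1/1.3) = 80.7 − 21.86 = 58.84 dB(A).
packaged HVAC unit: 84.7 − 20·log₁₀(6.1/1.3) = 84.7 − 13.43 = 71.27 dB(A).
compressor: 95.0 − 20·log₁₀(17.8/1.3) = 95.0 − 22.73 = 72.27 dB(A).
Σ 10^(L/10) = 3.104e+07 → L_total = 10·log₁₀(3.104e+07) = 74.92 dB(A).

75 dB(A)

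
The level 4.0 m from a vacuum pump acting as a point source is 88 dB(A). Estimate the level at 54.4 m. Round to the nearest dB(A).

65 dB(A)

Point-source attenuation: ΔL = 20·log₁₀(r₂/r₁) = 20·log₁₀(54.4/4.0) = 22.671 dB.
L₂ = 88 − 20·log₁₀(54.4/4.0) = 88 − 22.671 = 65.33 dB(A).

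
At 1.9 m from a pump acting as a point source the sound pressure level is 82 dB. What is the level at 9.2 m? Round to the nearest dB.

68 dB

Point-source attenuation: ΔL = 20·log₁₀(r₂/r₁) = 20·log₁₀(9.2/1.9) = 13.701 dB.
L₂ = 82 − 20·log₁₀(9.2/1.9) = 82 − 13.701 = 68.30 dB.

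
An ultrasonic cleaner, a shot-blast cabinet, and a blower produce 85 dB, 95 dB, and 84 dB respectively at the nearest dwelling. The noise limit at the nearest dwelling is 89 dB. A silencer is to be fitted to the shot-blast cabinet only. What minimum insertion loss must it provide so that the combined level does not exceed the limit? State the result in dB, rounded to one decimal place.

Everything except the shot-blast cabinet sums to 10^(85/10) + 10^(84/10) = 5.674e+08 in linear terms, 87.54 dB.
The limit corresponds to 10^(89/10) = 7.943e+08; subtracting the fixed part leaves 2.269e+08 for the shot-blast cabinet, i.e. 83.56 dB.
Required insertion loss = 95 − 83.56 = 11.44 dB.

11.4 dB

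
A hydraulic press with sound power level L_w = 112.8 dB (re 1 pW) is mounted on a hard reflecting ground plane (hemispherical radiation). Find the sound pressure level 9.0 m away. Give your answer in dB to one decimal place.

85.7 dB

L_p = L_w − 10·log₁₀(2π·r²) with r = 9.0 m.
2π·r² = 508.9 m², 10·log₁₀ of that is 27.067 dB.
L_p = 112.8 − 27.067 = 85.73 dB.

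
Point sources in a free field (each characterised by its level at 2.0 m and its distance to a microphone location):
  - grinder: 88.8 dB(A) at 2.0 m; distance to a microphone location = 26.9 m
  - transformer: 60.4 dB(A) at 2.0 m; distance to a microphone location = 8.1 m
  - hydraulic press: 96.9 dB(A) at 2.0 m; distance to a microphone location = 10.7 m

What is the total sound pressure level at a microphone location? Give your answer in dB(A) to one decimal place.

Propagate each source to the receiver with L = L_ref − 20·log₁₀(r/r_ref), then add intensities.
grinder: 88.8 − 20·log₁₀(26.9/2.0) = 88.8 − 22.57 = 66.23 dB(A).
transformer: 60.4 − 20·log₁₀(8.1/2.0) = 60.4 − 12.15 = 48.25 dB(A).
hydraulic press: 96.9 − 20·log₁₀(10.7/2.0) = 96.9 − 14.57 = 82.33 dB(A).
Σ 10^(L/10) = 1.754e+08 → L_total = 10·log₁₀(1.754e+08) = 82.44 dB(A).

82.4 dB(A)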